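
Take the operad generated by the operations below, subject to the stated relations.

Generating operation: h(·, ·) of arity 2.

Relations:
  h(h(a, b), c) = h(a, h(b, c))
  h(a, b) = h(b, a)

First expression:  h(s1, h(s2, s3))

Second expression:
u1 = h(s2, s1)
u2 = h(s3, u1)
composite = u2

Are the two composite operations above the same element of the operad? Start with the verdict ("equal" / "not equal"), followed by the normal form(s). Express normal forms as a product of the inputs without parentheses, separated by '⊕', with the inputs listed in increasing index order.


equal; the common form is s1 ⊕ s2 ⊕ s3

The first expression, normalized: s1 ⊕ s2 ⊕ s3
The second expression, normalized: s1 ⊕ s2 ⊕ s3
Both agree, so they are equal.


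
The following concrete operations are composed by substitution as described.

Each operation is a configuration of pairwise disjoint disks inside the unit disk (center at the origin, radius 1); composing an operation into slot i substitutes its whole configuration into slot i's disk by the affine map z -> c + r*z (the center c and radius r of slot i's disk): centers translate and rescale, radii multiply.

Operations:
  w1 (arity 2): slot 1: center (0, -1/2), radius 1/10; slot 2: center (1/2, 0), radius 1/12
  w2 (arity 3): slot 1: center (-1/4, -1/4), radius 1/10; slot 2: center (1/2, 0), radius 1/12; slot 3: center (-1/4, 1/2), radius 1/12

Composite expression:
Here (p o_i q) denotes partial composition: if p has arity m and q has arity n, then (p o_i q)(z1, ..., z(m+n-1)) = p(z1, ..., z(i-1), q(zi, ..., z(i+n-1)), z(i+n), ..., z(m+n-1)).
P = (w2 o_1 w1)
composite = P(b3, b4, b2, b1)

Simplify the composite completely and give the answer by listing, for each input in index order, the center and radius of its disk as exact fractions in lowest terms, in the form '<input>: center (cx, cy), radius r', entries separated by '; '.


b1: center (-1/4, 1/2), radius 1/12; b2: center (1/2, 0), radius 1/12; b3: center (-1/4, -3/10), radius 1/100; b4: center (-1/5, -1/4), radius 1/120

Each b-disk chains the slot maps above it in w2; radii multiply.
b3: after 2 affine steps, its disk has center (-1/4, -3/10), radius 1/100
b4: after 2 affine steps, its disk has center (-1/5, -1/4), radius 1/120
b2: after 1 affine step, its disk has center (1/2, 0), radius 1/12
b1: after 1 affine step, its disk has center (-1/4, 1/2), radius 1/12


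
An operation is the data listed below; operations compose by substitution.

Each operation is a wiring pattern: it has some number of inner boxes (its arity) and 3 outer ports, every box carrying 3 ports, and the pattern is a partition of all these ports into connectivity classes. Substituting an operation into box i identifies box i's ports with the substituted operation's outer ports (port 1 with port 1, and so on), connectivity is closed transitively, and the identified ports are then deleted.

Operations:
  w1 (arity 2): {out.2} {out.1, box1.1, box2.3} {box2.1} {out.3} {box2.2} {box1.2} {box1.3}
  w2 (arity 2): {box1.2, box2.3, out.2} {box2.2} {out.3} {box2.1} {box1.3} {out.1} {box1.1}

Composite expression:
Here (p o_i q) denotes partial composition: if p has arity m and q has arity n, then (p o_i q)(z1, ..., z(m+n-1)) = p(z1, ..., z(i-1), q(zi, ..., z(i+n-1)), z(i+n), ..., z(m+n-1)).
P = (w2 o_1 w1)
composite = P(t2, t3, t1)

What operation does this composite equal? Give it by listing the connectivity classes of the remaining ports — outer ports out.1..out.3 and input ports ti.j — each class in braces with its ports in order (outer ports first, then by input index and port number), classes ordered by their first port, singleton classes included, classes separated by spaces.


{out.1} {out.2, t1.3} {out.3} {t1.1} {t1.2} {t2.1, t3.3} {t2.2} {t2.3} {t3.1} {t3.2}

Treat the ports identified at w2 as solder joints: merge, then drop.
stage w1: inputs (t2, t3), connectivity {out.1, t2.1, t3.3} {out.2} {out.3} {t2.2} {t2.3} {t3.1} {t3.2}, out.j its boundary
stage w2: inputs (t2, t3, t1), connectivity {out.1} {out.2, t1.3} {out.3} {t1.1} {t1.2} {t2.1, t3.3} {t2.2} {t2.3} {t3.1} {t3.2}, out.j its boundary


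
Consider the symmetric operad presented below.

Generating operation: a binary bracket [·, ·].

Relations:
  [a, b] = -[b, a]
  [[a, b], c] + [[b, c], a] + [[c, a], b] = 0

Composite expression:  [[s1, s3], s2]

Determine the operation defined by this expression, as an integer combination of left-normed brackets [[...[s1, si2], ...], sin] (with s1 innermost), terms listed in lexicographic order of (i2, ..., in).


[[s1, s3], s2]

Expand each bracket as ab - ba; the s1-initial words give the coefficients.
Composite bracket: [[s1, s3], s2]
Under [a, b] = ab - ba we get 4 signed associative words (2^2 = 4).
Words beginning with s1 determine it all:
  s1s3s2 (sign +1) contributes +[[s1, s3], s2]


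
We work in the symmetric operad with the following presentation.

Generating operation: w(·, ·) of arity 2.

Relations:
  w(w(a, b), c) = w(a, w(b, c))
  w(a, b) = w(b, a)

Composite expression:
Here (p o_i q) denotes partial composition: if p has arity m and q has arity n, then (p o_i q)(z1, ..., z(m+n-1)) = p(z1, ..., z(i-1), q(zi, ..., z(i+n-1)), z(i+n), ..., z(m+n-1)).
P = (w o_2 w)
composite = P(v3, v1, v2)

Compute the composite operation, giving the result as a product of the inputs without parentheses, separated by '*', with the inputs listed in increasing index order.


v1 * v2 * v3

With w associative and commutative, the v-input set is all that matters.
w(v1, v2) unparenthesizes to v1 * v2
w(v3, w(v1, v2)) unparenthesizes to v3 * v1 * v2
sorting the factors by input index: v1 * v2 * v3


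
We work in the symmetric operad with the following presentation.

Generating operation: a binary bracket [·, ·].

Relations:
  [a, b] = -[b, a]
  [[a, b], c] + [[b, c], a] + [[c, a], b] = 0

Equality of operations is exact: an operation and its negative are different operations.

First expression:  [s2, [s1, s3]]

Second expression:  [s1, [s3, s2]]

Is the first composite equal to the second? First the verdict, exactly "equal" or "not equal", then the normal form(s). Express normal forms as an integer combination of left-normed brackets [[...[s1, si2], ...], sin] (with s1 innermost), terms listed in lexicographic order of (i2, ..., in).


not equal; the first gives -[[s1, s3], s2] and the second -[[s1, s2], s3] + [[s1, s3], s2]

Reducing the first expression gives -[[s1, s3], s2]
Reducing the second expression gives -[[s1, s2], s3] + [[s1, s3], s2]
Different reductions; not equal.


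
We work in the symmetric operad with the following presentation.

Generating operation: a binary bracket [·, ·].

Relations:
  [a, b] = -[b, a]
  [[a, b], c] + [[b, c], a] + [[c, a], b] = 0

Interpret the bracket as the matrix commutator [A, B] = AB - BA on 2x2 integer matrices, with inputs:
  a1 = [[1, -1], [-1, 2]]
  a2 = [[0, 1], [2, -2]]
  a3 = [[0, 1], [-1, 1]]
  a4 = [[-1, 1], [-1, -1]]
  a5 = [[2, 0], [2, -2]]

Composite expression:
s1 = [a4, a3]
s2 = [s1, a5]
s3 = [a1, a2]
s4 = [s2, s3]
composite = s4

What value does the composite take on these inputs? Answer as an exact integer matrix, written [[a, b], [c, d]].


[a4, a3] = [[0, 1], [1, 0]]
[[a4, a3], a5] = [[2, -4], [4, -2]]
[a1, a2] = [[-1, 1], [0, 1]]
[[[a4, a3], a5], [a1, a2]] = [[-4, -4], [-8, 4]]

[[-4, -4], [-8, 4]]


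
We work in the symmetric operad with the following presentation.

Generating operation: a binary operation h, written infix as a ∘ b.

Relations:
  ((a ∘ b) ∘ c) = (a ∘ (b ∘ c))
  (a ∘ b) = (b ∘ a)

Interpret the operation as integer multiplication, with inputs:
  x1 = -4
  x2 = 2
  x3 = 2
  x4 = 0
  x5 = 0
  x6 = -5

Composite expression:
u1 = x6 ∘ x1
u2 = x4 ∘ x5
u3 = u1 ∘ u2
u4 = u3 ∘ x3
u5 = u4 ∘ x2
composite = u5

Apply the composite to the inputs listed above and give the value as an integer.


(x6 ∘ x1) = 20
(x4 ∘ x5) = 0
((x6 ∘ x1) ∘ (x4 ∘ x5)) = 0
(((x6 ∘ x1) ∘ (x4 ∘ x5)) ∘ x3) = 0
((((x6 ∘ x1) ∘ (x4 ∘ x5)) ∘ x3) ∘ x2) = 0

0


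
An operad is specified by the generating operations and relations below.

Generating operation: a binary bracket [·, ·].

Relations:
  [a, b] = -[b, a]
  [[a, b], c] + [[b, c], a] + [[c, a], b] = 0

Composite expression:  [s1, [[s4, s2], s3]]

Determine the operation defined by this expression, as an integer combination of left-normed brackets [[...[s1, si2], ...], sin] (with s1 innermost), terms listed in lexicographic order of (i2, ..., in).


In the tensor algebra, words opening s1 carry the s1-anchored form.
Composite bracket: [s1, [[s4, s2], s3]]
Applying ab - ba throughout gives 8 signed words (2^3 = 8).
The s1-initial words carry the normal form:
  the word s1s2s4s3 carries sign -1 and contributes -[[[s1, s2], s4], s3]
  the word s1s3s2s4 carries sign +1 and contributes +[[[s1, s3], s2], s4]
  the word s1s3s4s2 carries sign -1 and contributes -[[[s1, s3], s4], s2]
  the word s1s4s2s3 carries sign +1 and contributes +[[[s1, s4], s2], s3]

-[[[s1, s2], s4], s3] + [[[s1, s3], s2], s4] - [[[s1, s3], s4], s2] + [[[s1, s4], s2], s3]


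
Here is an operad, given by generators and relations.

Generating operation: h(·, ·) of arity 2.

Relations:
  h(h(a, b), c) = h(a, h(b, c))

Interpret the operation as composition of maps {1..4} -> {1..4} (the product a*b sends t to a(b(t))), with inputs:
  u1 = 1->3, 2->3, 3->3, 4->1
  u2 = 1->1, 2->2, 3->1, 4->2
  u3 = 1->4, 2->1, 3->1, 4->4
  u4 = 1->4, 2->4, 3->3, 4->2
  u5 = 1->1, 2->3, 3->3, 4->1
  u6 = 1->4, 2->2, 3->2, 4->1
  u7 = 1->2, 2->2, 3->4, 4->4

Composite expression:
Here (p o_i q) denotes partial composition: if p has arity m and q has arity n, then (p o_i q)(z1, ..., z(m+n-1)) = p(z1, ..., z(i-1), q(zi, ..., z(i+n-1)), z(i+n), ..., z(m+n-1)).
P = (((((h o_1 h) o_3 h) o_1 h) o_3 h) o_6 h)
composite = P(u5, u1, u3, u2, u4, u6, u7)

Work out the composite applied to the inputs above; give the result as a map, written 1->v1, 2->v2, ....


h(u5, u1) = 1->3, 2->3, 3->3, 4->1
h(u3, u2) = 1->4, 2->1, 3->4, 4->1
h(h(u5, u1), h(u3, u2)) = 1->1, 2->3, 3->1, 4->3
h(u6, u7) = 1->2, 2->2, 3->1, 4->1
h(u4, h(u6, u7)) = 1->4, 2->4, 3->4, 4->4
h(h(h(u5, u1), h(u3, u2)), h(u4, h(u6, u7))) = 1->3, 2->3, 3->3, 4->3

1->3, 2->3, 3->3, 4->3


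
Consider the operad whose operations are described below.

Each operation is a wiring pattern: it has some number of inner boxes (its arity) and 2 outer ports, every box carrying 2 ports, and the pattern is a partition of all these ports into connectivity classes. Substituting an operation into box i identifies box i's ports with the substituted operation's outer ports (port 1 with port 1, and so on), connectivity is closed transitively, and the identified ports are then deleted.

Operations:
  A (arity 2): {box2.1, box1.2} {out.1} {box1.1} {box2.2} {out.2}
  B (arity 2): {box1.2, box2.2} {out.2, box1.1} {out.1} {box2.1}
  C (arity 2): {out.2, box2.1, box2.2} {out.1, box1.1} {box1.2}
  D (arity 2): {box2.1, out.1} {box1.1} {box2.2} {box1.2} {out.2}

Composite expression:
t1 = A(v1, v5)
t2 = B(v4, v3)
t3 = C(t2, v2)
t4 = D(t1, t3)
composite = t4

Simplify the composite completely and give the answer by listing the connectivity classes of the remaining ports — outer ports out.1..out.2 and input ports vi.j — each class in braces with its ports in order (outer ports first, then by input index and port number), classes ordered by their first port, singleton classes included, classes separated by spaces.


{out.1} {out.2} {v1.1} {v1.2, v5.1} {v2.1, v2.2} {v3.1} {v3.2, v4.2} {v4.1} {v5.2}

Reachability decides: close wires over D-identified ports.
through A, on inputs (v1, v5): {out.1} {out.2} {v1.1} {v1.2, v5.1} {v5.2} (out.j = stage outer ports)
through B, on inputs (v4, v3): {out.1} {out.2, v4.1} {v3.1} {v3.2, v4.2} (out.j = stage outer ports)
through C, on inputs (v4, v3, v2): {out.1} {out.2, v2.1, v2.2} {v3.1} {v3.2, v4.2} {v4.1} (out.j = stage outer ports)
through D, on inputs (v1, v5, v4, v3, v2): {out.1} {out.2} {v1.1} {v1.2, v5.1} {v2.1, v2.2} {v3.1} {v3.2, v4.2} {v4.1} {v5.2} (out.j = stage outer ports)


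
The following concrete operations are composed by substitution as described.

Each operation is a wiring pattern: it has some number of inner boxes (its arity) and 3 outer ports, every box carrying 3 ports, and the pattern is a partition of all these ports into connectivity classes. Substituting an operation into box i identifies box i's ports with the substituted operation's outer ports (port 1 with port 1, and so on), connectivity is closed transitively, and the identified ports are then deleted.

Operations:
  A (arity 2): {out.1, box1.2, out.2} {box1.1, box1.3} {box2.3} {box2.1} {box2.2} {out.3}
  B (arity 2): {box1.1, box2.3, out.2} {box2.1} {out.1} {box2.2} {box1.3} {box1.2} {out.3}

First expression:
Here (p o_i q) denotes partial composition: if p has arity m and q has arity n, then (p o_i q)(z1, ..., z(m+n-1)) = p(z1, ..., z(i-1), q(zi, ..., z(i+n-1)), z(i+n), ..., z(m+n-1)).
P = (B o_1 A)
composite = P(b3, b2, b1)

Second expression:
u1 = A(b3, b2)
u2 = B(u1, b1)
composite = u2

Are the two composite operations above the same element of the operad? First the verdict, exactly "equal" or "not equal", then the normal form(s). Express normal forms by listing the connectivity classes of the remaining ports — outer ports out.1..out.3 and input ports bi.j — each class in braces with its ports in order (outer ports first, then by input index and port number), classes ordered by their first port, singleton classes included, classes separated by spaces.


equal — both sides give {out.1} {out.2, b1.3, b3.2} {out.3} {b1.1} {b1.2} {b2.1} {b2.2} {b2.3} {b3.1, b3.3}

In normal form, the first expression is {out.1} {out.2, b1.3, b3.2} {out.3} {b1.1} {b1.2} {b2.1} {b2.2} {b2.3} {b3.1, b3.3}
In normal form, the second expression is {out.1} {out.2, b1.3, b3.2} {out.3} {b1.1} {b1.2} {b2.1} {b2.2} {b2.3} {b3.1, b3.3}
The normal forms match — equal.


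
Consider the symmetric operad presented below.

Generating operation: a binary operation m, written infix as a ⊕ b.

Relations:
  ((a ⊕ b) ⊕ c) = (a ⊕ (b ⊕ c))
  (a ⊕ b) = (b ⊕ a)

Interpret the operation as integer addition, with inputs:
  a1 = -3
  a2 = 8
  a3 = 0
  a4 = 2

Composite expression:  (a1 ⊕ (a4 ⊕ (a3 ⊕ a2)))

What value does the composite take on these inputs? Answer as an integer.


7

(a3 ⊕ a2) = 8
(a4 ⊕ (a3 ⊕ a2)) = 10
(a1 ⊕ (a4 ⊕ (a3 ⊕ a2))) = 7


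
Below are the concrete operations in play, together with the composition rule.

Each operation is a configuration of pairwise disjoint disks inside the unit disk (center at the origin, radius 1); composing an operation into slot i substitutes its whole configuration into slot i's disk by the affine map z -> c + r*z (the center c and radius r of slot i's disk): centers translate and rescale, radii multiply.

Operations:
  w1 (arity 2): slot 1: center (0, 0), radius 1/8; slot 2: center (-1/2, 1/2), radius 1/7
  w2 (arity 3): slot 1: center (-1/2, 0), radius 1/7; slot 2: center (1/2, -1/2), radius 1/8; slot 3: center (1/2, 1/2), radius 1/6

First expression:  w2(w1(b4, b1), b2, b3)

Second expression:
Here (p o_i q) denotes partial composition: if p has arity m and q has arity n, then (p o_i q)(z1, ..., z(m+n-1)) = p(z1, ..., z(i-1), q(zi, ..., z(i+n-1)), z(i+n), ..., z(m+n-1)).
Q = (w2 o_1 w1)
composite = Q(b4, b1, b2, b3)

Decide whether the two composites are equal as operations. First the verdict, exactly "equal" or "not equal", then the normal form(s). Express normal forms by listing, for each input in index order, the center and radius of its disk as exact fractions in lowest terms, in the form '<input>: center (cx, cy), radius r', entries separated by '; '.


equal: each reduces to b1: center (-4/7, 1/14), radius 1/49; b2: center (1/2, -1/2), radius 1/8; b3: center (1/2, 1/2), radius 1/6; b4: center (-1/2, 0), radius 1/56

The first expression, normalized: b1: center (-4/7, 1/14), radius 1/49; b2: center (1/2, -1/2), radius 1/8; b3: center (1/2, 1/2), radius 1/6; b4: center (-1/2, 0), radius 1/56
The second expression, normalized: b1: center (-4/7, 1/14), radius 1/49; b2: center (1/2, -1/2), radius 1/8; b3: center (1/2, 1/2), radius 1/6; b4: center (-1/2, 0), radius 1/56
Identical normal forms: equal.


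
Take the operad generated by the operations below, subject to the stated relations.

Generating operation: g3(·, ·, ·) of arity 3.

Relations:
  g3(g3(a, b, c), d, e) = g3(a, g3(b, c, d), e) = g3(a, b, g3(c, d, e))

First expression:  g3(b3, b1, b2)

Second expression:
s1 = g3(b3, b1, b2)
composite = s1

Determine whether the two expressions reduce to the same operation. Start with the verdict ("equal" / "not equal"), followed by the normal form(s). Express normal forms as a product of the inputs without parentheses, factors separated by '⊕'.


equal: each reduces to b3 ⊕ b1 ⊕ b2

The first composite normalizes to b3 ⊕ b1 ⊕ b2
The second composite normalizes to b3 ⊕ b1 ⊕ b2
Both agree, so they are equal.


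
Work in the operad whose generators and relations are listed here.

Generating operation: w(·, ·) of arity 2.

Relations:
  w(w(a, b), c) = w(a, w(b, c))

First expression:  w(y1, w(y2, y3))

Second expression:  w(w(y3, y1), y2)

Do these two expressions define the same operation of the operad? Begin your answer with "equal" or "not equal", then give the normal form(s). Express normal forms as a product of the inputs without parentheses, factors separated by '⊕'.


not equal — first y1 ⊕ y2 ⊕ y3, second y3 ⊕ y1 ⊕ y2


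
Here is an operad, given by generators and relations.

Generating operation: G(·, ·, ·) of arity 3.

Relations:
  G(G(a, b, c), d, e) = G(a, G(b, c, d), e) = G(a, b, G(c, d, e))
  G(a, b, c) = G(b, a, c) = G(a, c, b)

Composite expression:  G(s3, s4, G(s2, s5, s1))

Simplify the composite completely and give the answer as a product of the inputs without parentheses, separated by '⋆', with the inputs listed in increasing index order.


Key point: G commutes, so take the s-inputs in any fixed order.
G(s2, s5, s1) reduces to s2 ⋆ s5 ⋆ s1
G(s3, s4, G(s2, s5, s1)) reduces to s3 ⋆ s4 ⋆ s2 ⋆ s5 ⋆ s1
rearranged into index order: s1 ⋆ s2 ⋆ s3 ⋆ s4 ⋆ s5

s1 ⋆ s2 ⋆ s3 ⋆ s4 ⋆ s5


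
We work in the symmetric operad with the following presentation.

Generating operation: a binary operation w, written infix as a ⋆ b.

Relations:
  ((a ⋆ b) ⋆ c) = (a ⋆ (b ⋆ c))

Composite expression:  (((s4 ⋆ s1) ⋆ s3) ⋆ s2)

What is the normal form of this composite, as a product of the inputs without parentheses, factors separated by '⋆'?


s4 ⋆ s1 ⋆ s3 ⋆ s2

Key point: w is associative — brackets drop, the s-order remains.
(s4 ⋆ s1) reduces to s4 ⋆ s1
((s4 ⋆ s1) ⋆ s3) reduces to s4 ⋆ s1 ⋆ s3
(((s4 ⋆ s1) ⋆ s3) ⋆ s2) reduces to s4 ⋆ s1 ⋆ s3 ⋆ s2


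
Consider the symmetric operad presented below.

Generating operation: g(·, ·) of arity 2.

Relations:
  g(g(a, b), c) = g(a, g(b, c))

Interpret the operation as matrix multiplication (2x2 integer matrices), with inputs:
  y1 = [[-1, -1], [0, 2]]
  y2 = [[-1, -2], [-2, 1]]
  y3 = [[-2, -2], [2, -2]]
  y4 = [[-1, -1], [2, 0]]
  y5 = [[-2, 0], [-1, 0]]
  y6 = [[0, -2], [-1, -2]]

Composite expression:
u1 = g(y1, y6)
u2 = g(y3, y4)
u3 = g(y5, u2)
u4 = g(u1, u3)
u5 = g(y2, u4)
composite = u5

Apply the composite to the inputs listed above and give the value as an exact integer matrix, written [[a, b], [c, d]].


[[20, -20], [-40, 40]]


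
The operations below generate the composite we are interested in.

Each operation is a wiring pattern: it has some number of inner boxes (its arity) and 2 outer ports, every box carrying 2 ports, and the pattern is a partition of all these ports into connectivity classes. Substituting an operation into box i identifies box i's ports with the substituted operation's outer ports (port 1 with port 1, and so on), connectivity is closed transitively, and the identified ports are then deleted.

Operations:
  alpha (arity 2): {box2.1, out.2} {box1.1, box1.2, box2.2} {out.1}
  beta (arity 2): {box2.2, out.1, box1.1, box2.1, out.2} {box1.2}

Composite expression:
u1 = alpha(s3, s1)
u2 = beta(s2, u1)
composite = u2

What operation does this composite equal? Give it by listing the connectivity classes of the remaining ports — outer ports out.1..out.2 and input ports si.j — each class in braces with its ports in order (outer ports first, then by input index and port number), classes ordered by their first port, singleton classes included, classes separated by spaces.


{out.1, out.2, s1.1, s2.1} {s1.2, s3.1, s3.2} {s2.2}

Reachability decides: close wires over beta-identified ports.
composing alpha on (s3, s1), with out.j its own outer ports: {out.1} {out.2, s1.1} {s1.2, s3.1, s3.2}
composing beta on (s2, s3, s1), with out.j its own outer ports: {out.1, out.2, s1.1, s2.1} {s1.2, s3.1, s3.2} {s2.2}


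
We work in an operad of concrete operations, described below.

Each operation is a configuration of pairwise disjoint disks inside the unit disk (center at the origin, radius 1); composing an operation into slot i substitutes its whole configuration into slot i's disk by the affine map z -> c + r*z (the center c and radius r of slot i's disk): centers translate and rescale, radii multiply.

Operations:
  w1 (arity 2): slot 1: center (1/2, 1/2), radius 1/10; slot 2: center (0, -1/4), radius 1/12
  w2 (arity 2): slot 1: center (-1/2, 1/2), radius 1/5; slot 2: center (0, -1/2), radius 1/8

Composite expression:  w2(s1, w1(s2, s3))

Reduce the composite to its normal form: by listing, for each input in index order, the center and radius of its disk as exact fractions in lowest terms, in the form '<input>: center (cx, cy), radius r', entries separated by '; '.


s1: center (-1/2, 1/2), radius 1/5; s2: center (1/16, -7/16), radius 1/80; s3: center (0, -17/32), radius 1/96

Below w2, radii multiply path by path; the s-disk centers shift.
input s1: composing its 1 substitution step yields center (-1/2, 1/2), radius 1/5
input s2: composing its 2 substitution steps yields center (1/16, -7/16), radius 1/80
input s3: composing its 2 substitution steps yields center (0, -17/32), radius 1/96


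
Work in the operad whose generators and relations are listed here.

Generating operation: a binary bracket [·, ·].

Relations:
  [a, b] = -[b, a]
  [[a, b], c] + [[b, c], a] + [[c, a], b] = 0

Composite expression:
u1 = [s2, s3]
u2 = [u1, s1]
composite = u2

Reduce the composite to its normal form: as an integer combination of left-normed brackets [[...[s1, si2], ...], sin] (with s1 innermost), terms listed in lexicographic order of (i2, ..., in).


-[[s1, s2], s3] + [[s1, s3], s2]

A multilinear Lie element is pinned by s1-initial words (s1 innermost).
Composite bracket: [[s2, s3], s1]
Expanding via [a, b] = ab - ba: 4 signed words (2^2 = 4).
The s1-initial words carry the normal form:
  word s1s2s3 has sign -1, contributing -[[s1, s2], s3]
  word s1s3s2 has sign +1, contributing +[[s1, s3], s2]


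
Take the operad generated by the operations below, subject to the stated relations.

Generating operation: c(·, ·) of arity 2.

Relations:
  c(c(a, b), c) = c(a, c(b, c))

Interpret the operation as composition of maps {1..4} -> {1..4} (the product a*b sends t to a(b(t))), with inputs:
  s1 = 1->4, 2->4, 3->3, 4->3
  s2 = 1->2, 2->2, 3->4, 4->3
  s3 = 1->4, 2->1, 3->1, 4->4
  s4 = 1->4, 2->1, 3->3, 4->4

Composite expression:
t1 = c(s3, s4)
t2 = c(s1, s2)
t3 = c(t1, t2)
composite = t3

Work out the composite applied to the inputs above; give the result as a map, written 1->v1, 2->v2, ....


c(s3, s4) = 1->4, 2->4, 3->1, 4->4
c(s1, s2) = 1->4, 2->4, 3->3, 4->3
c(c(s3, s4), c(s1, s2)) = 1->4, 2->4, 3->1, 4->1

1->4, 2->4, 3->1, 4->1


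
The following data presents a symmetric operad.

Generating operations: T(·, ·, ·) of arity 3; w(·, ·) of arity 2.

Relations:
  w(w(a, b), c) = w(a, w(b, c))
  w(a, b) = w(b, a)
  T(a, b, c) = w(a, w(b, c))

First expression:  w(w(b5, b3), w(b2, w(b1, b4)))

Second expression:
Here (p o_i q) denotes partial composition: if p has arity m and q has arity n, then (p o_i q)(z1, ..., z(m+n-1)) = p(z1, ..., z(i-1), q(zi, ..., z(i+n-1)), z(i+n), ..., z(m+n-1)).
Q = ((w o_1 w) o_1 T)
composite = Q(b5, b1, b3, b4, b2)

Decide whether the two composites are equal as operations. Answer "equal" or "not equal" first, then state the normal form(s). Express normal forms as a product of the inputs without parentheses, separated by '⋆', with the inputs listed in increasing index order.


equal: each reduces to b1 ⋆ b2 ⋆ b3 ⋆ b4 ⋆ b5

The first expression reduces to b1 ⋆ b2 ⋆ b3 ⋆ b4 ⋆ b5
The second expression reduces to b1 ⋆ b2 ⋆ b3 ⋆ b4 ⋆ b5
The normal forms match — equal.


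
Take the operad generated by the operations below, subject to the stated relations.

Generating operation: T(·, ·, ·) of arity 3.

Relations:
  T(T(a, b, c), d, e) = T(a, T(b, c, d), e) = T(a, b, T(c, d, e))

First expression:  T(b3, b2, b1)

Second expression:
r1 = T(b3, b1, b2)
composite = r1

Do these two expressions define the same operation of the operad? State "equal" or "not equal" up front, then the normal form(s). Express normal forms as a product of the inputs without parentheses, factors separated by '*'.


not equal; the first gives b3 * b2 * b1 and the second b3 * b1 * b2


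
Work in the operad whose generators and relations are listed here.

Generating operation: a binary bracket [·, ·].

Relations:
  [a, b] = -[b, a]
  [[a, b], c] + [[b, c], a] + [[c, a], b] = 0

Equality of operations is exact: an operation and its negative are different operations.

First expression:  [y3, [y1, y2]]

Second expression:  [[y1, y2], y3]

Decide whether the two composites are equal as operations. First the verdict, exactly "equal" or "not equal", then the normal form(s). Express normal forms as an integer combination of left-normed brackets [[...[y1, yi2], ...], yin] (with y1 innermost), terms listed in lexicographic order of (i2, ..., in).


not equal: they reduce to -[[y1, y2], y3] and [[y1, y2], y3]


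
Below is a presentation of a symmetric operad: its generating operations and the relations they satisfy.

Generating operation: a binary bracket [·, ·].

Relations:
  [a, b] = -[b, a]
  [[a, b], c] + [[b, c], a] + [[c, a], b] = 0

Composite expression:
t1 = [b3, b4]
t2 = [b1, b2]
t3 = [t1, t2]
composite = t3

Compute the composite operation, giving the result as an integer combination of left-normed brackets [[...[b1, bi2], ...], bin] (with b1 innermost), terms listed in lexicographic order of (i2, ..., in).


-[[[b1, b2], b3], b4] + [[[b1, b2], b4], b3]

In the tensor algebra, words opening b1 carry the b1-anchored form.
Composite bracket: [[b3, b4], [b1, b2]]
Expanding via [a, b] = ab - ba: 8 signed words (2^3 = 8).
Words beginning with b1 determine it all:
  sign of b1b2b3b4 is -1, so it contributes -[[[b1, b2], b3], b4]
  sign of b1b2b4b3 is +1, so it contributes +[[[b1, b2], b4], b3]


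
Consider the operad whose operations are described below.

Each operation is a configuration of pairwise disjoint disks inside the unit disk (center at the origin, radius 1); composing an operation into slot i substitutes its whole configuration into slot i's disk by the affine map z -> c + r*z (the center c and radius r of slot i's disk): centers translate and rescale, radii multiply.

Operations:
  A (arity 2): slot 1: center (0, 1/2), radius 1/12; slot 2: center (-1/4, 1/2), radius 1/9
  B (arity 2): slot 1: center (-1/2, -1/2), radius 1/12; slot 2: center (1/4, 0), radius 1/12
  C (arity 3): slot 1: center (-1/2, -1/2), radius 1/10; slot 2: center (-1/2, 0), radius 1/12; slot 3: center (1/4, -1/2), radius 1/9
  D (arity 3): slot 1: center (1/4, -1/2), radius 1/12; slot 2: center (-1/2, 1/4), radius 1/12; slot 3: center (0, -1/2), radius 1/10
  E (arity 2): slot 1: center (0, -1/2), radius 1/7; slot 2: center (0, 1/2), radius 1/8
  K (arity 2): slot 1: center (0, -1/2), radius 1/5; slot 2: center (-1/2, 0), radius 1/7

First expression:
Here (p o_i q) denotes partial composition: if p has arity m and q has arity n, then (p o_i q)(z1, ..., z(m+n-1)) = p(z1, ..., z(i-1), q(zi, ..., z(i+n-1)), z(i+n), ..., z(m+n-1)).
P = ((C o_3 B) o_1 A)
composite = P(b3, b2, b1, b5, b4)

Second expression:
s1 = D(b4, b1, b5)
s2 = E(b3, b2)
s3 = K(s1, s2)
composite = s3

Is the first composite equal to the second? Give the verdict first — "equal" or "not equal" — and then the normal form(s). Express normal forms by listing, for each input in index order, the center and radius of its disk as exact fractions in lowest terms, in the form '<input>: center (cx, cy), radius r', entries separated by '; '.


not equal; the first gives b1: center (-1/2, 0), radius 1/12; b2: center (-21/40, -9/20), radius 1/90; b3: center (-1/2, -9/20), radius 1/120; b4: center (5/18, -1/2), radius 1/108; b5: center (7/36, -5/9), radius 1/108 and the second b1: center (-1/10, -9/20), radius 1/60; b2: center (-1/2, 1/14), radius 1/56; b3: center (-1/2, -1/14), radius 1/49; b4: center (1/20, -3/5), radius 1/60; b5: center (0, -3/5), radius 1/50

Reducing the first expression gives b1: center (-1/2, 0), radius 1/12; b2: center (-21/40, -9/20), radius 1/90; b3: center (-1/2, -9/20), radius 1/120; b4: center (5/18, -1/2), radius 1/108; b5: center (7/36, -5/9), radius 1/108
Reducing the second expression gives b1: center (-1/10, -9/20), radius 1/60; b2: center (-1/2, 1/14), radius 1/56; b3: center (-1/2, -1/14), radius 1/49; b4: center (1/20, -3/5), radius 1/60; b5: center (0, -3/5), radius 1/50
Different reductions; not equal.


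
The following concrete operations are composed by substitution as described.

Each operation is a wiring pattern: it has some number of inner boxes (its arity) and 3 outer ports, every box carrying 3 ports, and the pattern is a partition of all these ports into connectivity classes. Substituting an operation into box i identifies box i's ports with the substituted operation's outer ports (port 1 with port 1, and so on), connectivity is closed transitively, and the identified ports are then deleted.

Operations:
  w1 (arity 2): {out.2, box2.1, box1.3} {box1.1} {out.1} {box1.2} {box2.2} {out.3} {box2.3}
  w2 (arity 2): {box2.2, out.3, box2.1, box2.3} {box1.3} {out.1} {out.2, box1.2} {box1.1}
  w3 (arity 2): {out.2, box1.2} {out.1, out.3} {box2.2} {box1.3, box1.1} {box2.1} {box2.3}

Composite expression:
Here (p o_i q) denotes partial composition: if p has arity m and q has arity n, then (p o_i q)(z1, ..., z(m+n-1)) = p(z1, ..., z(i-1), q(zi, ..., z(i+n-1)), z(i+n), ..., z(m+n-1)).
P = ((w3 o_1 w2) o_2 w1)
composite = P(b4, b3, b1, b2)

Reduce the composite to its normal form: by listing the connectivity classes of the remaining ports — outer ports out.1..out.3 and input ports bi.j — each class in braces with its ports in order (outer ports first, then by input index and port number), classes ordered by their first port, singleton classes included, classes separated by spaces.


{out.1, out.3} {out.2, b4.2} {b1.1, b3.3} {b1.2} {b1.3} {b2.1} {b2.2} {b2.3} {b3.1} {b3.2} {b4.1} {b4.3}

Reachability decides: close wires over w3-identified ports.
stage w1: inputs (b3, b1), connectivity {out.1} {out.2, b1.1, b3.3} {out.3} {b1.2} {b1.3} {b3.1} {b3.2}, out.j its boundary
stage w2: inputs (b4, b3, b1), connectivity {out.1} {out.2, b4.2} {out.3, b1.1, b3.3} {b1.2} {b1.3} {b3.1} {b3.2} {b4.1} {b4.3}, out.j its boundary
stage w3: inputs (b4, b3, b1, b2), connectivity {out.1, out.3} {out.2, b4.2} {b1.1, b3.3} {b1.2} {b1.3} {b2.1} {b2.2} {b2.3} {b3.1} {b3.2} {b4.1} {b4.3}, out.j its boundary


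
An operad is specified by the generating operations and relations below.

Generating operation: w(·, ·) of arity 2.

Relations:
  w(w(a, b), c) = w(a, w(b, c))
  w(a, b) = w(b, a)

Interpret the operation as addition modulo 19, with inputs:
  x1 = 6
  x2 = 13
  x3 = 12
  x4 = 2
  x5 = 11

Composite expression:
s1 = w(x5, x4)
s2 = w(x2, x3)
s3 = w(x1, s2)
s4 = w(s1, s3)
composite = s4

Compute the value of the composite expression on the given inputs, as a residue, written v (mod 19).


6 (mod 19)


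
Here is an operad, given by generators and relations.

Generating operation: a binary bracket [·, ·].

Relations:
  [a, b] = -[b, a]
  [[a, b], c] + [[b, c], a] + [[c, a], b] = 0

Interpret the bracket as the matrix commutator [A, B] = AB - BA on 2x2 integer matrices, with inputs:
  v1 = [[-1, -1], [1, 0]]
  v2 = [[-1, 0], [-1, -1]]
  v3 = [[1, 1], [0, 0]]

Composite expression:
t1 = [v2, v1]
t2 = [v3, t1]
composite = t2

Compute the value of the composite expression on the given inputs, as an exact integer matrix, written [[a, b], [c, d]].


[[1, 2], [-1, -1]]

[v2, v1] = [[-1, 0], [1, 1]]
[v3, [v2, v1]] = [[1, 2], [-1, -1]]


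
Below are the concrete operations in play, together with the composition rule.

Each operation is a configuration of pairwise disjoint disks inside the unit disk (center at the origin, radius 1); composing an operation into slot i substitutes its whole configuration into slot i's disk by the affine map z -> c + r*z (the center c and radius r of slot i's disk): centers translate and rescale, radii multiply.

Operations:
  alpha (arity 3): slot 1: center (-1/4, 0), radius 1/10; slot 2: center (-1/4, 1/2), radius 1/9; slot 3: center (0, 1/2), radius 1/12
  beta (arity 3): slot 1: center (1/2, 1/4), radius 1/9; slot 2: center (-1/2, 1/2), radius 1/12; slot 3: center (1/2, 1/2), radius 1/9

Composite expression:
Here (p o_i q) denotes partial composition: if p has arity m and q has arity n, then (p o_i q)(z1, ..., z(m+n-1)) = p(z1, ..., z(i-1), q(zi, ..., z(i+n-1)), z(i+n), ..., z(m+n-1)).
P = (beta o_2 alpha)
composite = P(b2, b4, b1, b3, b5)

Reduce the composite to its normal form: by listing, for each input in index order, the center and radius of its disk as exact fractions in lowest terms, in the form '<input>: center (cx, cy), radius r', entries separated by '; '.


b1: center (-25/48, 13/24), radius 1/108; b2: center (1/2, 1/4), radius 1/9; b3: center (-1/2, 13/24), radius 1/144; b4: center (-25/48, 1/2), radius 1/120; b5: center (1/2, 1/2), radius 1/9

Affine substitution under beta: radii multiply and b-centers shift.
b2: after 1 affine step, its disk has center (1/2, 1/4), radius 1/9
b4: after 2 affine steps, its disk has center (-25/48, 1/2), radius 1/120
b1: after 2 affine steps, its disk has center (-25/48, 13/24), radius 1/108
b3: after 2 affine steps, its disk has center (-1/2, 13/24), radius 1/144
b5: after 1 affine step, its disk has center (1/2, 1/2), radius 1/9


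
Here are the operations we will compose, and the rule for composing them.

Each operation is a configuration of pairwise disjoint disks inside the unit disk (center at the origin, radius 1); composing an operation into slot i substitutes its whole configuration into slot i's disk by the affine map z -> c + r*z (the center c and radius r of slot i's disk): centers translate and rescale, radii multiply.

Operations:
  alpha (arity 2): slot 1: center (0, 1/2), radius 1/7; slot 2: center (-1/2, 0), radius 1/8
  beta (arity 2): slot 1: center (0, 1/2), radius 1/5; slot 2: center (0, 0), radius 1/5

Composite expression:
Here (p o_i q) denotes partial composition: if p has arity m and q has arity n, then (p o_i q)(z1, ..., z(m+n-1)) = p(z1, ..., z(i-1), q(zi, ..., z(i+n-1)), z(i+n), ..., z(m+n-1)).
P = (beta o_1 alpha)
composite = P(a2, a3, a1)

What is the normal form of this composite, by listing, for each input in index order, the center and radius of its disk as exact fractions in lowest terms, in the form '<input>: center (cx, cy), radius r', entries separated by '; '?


a1: center (0, 0), radius 1/5; a2: center (0, 3/5), radius 1/35; a3: center (-1/10, 1/2), radius 1/40

Follow each a-input down from beta: c' goes to c + r*c', radius to r*r'.
input a2: applying the 2 nested substitutions gives center (0, 3/5), radius 1/35
input a3: applying the 2 nested substitutions gives center (-1/10, 1/2), radius 1/40
input a1: applying the 1 nested substitution gives center (0, 0), radius 1/5


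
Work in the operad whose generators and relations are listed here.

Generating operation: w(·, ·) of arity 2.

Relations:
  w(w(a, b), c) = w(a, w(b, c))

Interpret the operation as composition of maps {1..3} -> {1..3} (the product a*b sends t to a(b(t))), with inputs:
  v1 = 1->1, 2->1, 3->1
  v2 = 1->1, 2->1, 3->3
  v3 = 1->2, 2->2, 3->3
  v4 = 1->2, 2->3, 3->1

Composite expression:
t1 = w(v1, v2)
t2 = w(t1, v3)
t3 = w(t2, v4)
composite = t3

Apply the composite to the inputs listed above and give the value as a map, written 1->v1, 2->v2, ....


w(v1, v2) = 1->1, 2->1, 3->1
w(w(v1, v2), v3) = 1->1, 2->1, 3->1
w(w(w(v1, v2), v3), v4) = 1->1, 2->1, 3->1

1->1, 2->1, 3->1


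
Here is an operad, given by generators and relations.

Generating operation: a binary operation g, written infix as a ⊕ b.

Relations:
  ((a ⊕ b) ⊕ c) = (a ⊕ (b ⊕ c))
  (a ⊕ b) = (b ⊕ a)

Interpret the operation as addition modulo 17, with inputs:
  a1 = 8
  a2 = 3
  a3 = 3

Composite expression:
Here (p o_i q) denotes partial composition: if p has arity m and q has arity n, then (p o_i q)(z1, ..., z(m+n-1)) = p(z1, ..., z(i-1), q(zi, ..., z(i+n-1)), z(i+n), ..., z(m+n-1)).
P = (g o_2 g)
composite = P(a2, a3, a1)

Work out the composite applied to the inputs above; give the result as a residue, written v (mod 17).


14 (mod 17)

(a3 ⊕ a1) = 11
(a2 ⊕ (a3 ⊕ a1)) = 14


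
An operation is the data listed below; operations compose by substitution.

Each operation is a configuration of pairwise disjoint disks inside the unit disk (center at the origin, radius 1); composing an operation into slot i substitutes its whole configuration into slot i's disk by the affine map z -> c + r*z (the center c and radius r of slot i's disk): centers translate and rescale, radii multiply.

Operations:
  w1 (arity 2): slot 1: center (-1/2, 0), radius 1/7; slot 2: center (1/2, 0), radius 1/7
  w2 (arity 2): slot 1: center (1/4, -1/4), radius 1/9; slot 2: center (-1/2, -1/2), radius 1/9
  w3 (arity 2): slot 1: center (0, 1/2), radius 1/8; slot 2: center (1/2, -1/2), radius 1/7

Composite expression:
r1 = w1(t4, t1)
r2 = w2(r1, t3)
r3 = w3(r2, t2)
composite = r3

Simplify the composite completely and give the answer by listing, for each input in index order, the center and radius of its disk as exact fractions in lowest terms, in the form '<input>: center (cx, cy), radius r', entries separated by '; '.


t1: center (11/288, 15/32), radius 1/504; t2: center (1/2, -1/2), radius 1/7; t3: center (-1/16, 7/16), radius 1/72; t4: center (7/288, 15/32), radius 1/504


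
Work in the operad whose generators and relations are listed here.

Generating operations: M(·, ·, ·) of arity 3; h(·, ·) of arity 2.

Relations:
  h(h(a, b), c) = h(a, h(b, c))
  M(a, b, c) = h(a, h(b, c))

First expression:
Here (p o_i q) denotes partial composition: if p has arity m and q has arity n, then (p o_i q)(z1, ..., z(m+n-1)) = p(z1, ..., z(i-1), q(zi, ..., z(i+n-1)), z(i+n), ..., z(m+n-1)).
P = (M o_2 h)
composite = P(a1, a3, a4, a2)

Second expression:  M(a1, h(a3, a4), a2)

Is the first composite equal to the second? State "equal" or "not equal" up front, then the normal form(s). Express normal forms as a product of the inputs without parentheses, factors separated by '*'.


Reducing the first expression gives a1 * a3 * a4 * a2
Reducing the second expression gives a1 * a3 * a4 * a2
The forms coincide; equal.

equal — both sides give a1 * a3 * a4 * a2


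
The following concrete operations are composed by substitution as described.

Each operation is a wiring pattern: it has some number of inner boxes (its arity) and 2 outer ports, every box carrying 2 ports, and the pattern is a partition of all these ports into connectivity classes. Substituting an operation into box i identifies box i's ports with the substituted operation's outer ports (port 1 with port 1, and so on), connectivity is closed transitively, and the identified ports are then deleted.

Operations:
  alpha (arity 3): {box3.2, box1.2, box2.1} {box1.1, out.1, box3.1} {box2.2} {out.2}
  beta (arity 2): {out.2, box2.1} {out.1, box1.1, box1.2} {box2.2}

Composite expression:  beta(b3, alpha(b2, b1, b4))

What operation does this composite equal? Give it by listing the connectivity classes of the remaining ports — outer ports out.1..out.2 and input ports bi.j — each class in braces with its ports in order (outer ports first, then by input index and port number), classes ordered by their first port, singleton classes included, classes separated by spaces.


{out.1, b3.1, b3.2} {out.2, b2.1, b4.1} {b1.1, b2.2, b4.2} {b1.2}

Treat the ports identified at beta as solder joints: merge, then drop.
stage alpha: inputs (b2, b1, b4), connectivity {out.1, b2.1, b4.1} {out.2} {b1.1, b2.2, b4.2} {b1.2}, out.j its boundary
stage beta: inputs (b3, b2, b1, b4), connectivity {out.1, b3.1, b3.2} {out.2, b2.1, b4.1} {b1.1, b2.2, b4.2} {b1.2}, out.j its boundary
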